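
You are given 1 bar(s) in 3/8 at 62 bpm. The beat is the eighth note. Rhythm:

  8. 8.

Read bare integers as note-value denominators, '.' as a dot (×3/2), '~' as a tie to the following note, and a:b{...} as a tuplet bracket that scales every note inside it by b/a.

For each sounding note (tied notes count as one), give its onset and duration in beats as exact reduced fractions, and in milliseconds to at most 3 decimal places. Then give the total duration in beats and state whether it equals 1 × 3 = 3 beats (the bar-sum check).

1) 0.0ms=0b +1451.613ms=3/2b
2) 1451.613ms=3/2b +1451.613ms=3/2b
Σ=3b of 3 (62bpm 3/8) — PASS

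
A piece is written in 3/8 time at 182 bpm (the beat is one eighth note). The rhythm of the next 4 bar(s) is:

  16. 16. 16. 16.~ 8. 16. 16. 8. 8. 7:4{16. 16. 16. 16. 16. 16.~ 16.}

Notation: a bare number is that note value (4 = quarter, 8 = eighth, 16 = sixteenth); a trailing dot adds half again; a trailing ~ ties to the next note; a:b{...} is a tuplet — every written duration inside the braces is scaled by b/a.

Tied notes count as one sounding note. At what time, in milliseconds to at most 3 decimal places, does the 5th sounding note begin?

1. 0.0ms @ 0 + 247.253ms (3/4)
2. 247.253ms @ 3/4 + 247.253ms (3/4)
3. 494.505ms @ 3/2 + 247.253ms (3/4)
4. 741.758ms @ 9/4 + 741.758ms (9/4)
5. 1483.516ms @ 9/2 + 247.253ms (3/4)
6. 1730.769ms @ 21/4 + 247.253ms (3/4)
7. 1978.022ms @ 6 + 494.505ms (3/2)
8. 2472.527ms @ 15/2 + 494.505ms (3/2)
9. 2967.033ms @ 9 + 141.287ms (3/7)
10. 3108.32ms @ 66/7 + 141.287ms (3/7)
11. 3249.608ms @ 69/7 + 141.287ms (3/7)
12. 3390.895ms @ 72/7 + 141.287ms (3/7)
13. 3532.182ms @ 75/7 + 141.287ms (3/7)
14. 3673.469ms @ 78/7 + 282.575ms (6/7)

note 5 onset = 9/2b = 1483.516ms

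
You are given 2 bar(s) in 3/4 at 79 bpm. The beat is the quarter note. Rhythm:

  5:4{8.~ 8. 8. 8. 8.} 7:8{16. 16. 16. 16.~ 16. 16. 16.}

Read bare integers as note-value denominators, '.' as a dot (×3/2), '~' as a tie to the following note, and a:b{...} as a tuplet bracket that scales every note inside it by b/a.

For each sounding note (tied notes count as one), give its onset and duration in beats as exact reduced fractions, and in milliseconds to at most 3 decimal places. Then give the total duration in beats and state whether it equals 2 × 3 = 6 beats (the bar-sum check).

1) 0.0ms=0b +911.392ms=6/5b
2) 911.392ms=6/5b +455.696ms=3/5b
3) 1367.089ms=9/5b +455.696ms=3/5b
4) 1822.785ms=12/5b +455.696ms=3/5b
5) 2278.481ms=3b +325.497ms=3/7b
6) 2603.978ms=24/7b +325.497ms=3/7b
7) 2929.476ms=27/7b +325.497ms=3/7b
8) 3254.973ms=30/7b +650.995ms=6/7b
9) 3905.967ms=36/7b +325.497ms=3/7b
10) 4231.465ms=39/7b +325.497ms=3/7b
Σ=6b of 6 (79bpm 3/4) — PASS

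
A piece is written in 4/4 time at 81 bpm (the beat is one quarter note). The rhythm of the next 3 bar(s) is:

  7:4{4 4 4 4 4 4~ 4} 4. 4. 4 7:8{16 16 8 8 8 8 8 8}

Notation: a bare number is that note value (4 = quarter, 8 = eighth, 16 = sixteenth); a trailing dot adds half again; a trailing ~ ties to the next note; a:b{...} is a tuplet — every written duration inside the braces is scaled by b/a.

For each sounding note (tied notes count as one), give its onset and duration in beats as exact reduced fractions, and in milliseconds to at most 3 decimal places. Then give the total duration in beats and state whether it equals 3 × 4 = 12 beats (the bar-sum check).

1) 0.0ms=0b +423.28ms=4/7b
2) 423.28ms=4/7b +423.28ms=4/7b
3) 846.561ms=8/7b +423.28ms=4/7b
4) 1269.841ms=12/7b +423.28ms=4/7b
5) 1693.122ms=16/7b +423.28ms=4/7b
6) 2116.402ms=20/7b +846.561ms=8/7b
7) 2962.963ms=4b +1111.111ms=3/2b
8) 4074.074ms=11/2b +1111.111ms=3/2b
9) 5185.185ms=7b +740.741ms=1b
10) 5925.926ms=8b +211.64ms=2/7b
11) 6137.566ms=58/7b +211.64ms=2/7b
12) 6349.206ms=60/7b +423.28ms=4/7b
13) 6772.487ms=64/7b +423.28ms=4/7b
14) 7195.767ms=68/7b +423.28ms=4/7b
15) 7619.048ms=72/7b +423.28ms=4/7b
16) 8042.328ms=76/7b +423.28ms=4/7b
17) 8465.608ms=80/7b +423.28ms=4/7b
Σ=12b of 12 (81bpm 4/4) — PASS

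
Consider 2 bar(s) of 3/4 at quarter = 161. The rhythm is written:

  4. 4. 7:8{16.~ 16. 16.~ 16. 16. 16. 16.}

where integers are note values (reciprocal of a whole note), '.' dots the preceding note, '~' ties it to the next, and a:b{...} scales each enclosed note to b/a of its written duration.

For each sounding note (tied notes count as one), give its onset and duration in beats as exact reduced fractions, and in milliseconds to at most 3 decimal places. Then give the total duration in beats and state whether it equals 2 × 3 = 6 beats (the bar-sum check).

1) 0.0ms=0b +559.006ms=3/2b
2) 559.006ms=3/2b +559.006ms=3/2b
3) 1118.012ms=3b +319.432ms=6/7b
4) 1437.445ms=27/7b +319.432ms=6/7b
5) 1756.877ms=33/7b +159.716ms=3/7b
6) 1916.593ms=36/7b +159.716ms=3/7b
7) 2076.309ms=39/7b +159.716ms=3/7b
Σ=6b of 6 (161bpm 3/4) — PASS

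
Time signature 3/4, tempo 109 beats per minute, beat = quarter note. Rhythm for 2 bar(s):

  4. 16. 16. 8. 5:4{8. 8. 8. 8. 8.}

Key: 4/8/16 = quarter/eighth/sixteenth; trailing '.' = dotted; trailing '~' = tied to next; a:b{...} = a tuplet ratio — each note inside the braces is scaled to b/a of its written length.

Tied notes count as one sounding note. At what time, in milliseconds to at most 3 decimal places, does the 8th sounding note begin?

note 8 onset = 24/5b = 2642.202ms

1. 0.0ms @ 0 + 825.688ms (3/2)
2. 825.688ms @ 3/2 + 206.422ms (3/8)
3. 1032.11ms @ 15/8 + 206.422ms (3/8)
4. 1238.532ms @ 9/4 + 412.844ms (3/4)
5. 1651.376ms @ 3 + 330.275ms (3/5)
6. 1981.651ms @ 18/5 + 330.275ms (3/5)
7. 2311.927ms @ 21/5 + 330.275ms (3/5)
8. 2642.202ms @ 24/5 + 330.275ms (3/5)
9. 2972.477ms @ 27/5 + 330.275ms (3/5)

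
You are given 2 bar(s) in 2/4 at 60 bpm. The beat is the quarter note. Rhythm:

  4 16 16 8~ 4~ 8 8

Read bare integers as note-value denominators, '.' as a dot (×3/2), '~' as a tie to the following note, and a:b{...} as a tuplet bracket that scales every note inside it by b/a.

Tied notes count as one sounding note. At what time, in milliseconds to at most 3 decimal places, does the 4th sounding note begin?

1. 0.0ms @ 0 + 1000.0ms (1)
2. 1000.0ms @ 1 + 250.0ms (1/4)
3. 1250.0ms @ 5/4 + 250.0ms (1/4)
4. 1500.0ms @ 3/2 + 2000.0ms (2)
5. 3500.0ms @ 7/2 + 500.0ms (1/2)

note 4 onset = 3/2b = 1500.0ms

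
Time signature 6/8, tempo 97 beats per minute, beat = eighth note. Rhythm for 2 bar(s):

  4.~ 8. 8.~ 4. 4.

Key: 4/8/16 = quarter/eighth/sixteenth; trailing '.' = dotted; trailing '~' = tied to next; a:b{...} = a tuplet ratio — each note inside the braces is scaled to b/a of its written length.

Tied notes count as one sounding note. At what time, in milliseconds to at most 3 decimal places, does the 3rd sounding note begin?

note 3 onset = 9b = 5567.01ms

1. 0.0ms @ 0 + 2783.505ms (9/2)
2. 2783.505ms @ 9/2 + 2783.505ms (9/2)
3. 5567.01ms @ 9 + 1855.67ms (3)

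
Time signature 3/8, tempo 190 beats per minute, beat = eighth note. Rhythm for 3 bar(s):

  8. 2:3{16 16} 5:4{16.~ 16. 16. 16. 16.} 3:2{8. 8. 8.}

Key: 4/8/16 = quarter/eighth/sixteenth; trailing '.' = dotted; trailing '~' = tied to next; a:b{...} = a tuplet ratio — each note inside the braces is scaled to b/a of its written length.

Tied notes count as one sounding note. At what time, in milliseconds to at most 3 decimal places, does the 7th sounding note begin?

1. 0.0ms @ 0 + 473.684ms (3/2)
2. 473.684ms @ 3/2 + 236.842ms (3/4)
3. 710.526ms @ 9/4 + 236.842ms (3/4)
4. 947.368ms @ 3 + 378.947ms (6/5)
5. 1326.316ms @ 21/5 + 189.474ms (3/5)
6. 1515.789ms @ 24/5 + 189.474ms (3/5)
7. 1705.263ms @ 27/5 + 189.474ms (3/5)
8. 1894.737ms @ 6 + 315.789ms (1)
9. 2210.526ms @ 7 + 315.789ms (1)
10. 2526.316ms @ 8 + 315.789ms (1)

note 7 onset = 27/5b = 1705.263ms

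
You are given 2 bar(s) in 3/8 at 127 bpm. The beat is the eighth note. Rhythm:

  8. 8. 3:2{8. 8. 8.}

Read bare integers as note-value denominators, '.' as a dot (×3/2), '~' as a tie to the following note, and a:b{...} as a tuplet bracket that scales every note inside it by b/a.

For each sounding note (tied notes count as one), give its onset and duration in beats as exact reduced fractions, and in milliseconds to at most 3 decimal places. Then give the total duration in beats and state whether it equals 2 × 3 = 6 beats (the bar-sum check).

1) 0.0ms=0b +708.661ms=3/2b
2) 708.661ms=3/2b +708.661ms=3/2b
3) 1417.323ms=3b +472.441ms=1b
4) 1889.764ms=4b +472.441ms=1b
5) 2362.205ms=5b +472.441ms=1b
Σ=6b of 6 (127bpm 3/8) — PASS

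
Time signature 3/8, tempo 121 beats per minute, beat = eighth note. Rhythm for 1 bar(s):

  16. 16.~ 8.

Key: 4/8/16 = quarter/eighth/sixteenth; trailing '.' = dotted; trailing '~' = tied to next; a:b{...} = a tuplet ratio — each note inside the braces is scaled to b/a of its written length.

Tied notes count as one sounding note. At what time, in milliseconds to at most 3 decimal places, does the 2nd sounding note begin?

1. 0.0ms @ 0 + 371.901ms (3/4)
2. 371.901ms @ 3/4 + 1115.702ms (9/4)

note 2 onset = 3/4b = 371.901ms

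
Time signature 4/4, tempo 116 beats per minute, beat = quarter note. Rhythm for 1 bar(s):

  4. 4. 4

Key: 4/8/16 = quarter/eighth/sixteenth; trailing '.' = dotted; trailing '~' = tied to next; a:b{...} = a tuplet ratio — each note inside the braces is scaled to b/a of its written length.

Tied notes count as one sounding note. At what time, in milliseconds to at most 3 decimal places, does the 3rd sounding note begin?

1. 0.0ms @ 0 + 775.862ms (3/2)
2. 775.862ms @ 3/2 + 775.862ms (3/2)
3. 1551.724ms @ 3 + 517.241ms (1)

note 3 onset = 3b = 1551.724ms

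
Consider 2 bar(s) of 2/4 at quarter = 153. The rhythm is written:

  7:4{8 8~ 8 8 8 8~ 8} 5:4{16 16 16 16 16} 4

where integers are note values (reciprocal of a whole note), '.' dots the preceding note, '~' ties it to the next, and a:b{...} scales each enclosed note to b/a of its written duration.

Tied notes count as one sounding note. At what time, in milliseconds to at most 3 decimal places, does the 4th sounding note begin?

note 4 onset = 8/7b = 448.179ms

1. 0.0ms @ 0 + 112.045ms (2/7)
2. 112.045ms @ 2/7 + 224.09ms (4/7)
3. 336.134ms @ 6/7 + 112.045ms (2/7)
4. 448.179ms @ 8/7 + 112.045ms (2/7)
5. 560.224ms @ 10/7 + 224.09ms (4/7)
6. 784.314ms @ 2 + 78.431ms (1/5)
7. 862.745ms @ 11/5 + 78.431ms (1/5)
8. 941.176ms @ 12/5 + 78.431ms (1/5)
9. 1019.608ms @ 13/5 + 78.431ms (1/5)
10. 1098.039ms @ 14/5 + 78.431ms (1/5)
11. 1176.471ms @ 3 + 392.157ms (1)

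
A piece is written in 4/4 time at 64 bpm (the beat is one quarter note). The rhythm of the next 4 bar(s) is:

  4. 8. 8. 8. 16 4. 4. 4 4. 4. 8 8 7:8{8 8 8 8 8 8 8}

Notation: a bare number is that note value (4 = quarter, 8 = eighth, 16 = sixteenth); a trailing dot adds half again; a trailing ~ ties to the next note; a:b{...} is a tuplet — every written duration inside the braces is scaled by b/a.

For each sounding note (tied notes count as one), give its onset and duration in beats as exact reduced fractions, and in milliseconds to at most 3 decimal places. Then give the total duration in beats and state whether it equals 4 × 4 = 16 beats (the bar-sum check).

1) 0.0ms=0b +1406.25ms=3/2b
2) 1406.25ms=3/2b +703.125ms=3/4b
3) 2109.375ms=9/4b +703.125ms=3/4b
4) 2812.5ms=3b +703.125ms=3/4b
5) 3515.625ms=15/4b +234.375ms=1/4b
6) 3750.0ms=4b +1406.25ms=3/2b
7) 5156.25ms=11/2b +1406.25ms=3/2b
8) 6562.5ms=7b +937.5ms=1b
9) 7500.0ms=8b +1406.25ms=3/2b
10) 8906.25ms=19/2b +1406.25ms=3/2b
11) 10312.5ms=11b +468.75ms=1/2b
12) 10781.25ms=23/2b +468.75ms=1/2b
13) 11250.0ms=12b +535.714ms=4/7b
14) 11785.714ms=88/7b +535.714ms=4/7b
15) 12321.429ms=92/7b +535.714ms=4/7b
16) 12857.143ms=96/7b +535.714ms=4/7b
17) 13392.857ms=100/7b +535.714ms=4/7b
18) 13928.571ms=104/7b +535.714ms=4/7b
19) 14464.286ms=108/7b +535.714ms=4/7b
Σ=16b of 16 (64bpm 4/4) — PASS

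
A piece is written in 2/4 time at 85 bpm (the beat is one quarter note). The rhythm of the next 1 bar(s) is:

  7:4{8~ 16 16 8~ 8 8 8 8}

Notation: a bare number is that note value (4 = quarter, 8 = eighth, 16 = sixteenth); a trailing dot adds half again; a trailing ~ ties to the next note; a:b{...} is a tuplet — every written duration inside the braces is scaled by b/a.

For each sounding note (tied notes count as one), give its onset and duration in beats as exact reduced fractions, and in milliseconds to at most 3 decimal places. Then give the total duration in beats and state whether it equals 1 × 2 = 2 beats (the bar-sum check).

1) 0.0ms=0b +302.521ms=3/7b
2) 302.521ms=3/7b +100.84ms=1/7b
3) 403.361ms=4/7b +403.361ms=4/7b
4) 806.723ms=8/7b +201.681ms=2/7b
5) 1008.403ms=10/7b +201.681ms=2/7b
6) 1210.084ms=12/7b +201.681ms=2/7b
Σ=2b of 2 (85bpm 2/4) — PASS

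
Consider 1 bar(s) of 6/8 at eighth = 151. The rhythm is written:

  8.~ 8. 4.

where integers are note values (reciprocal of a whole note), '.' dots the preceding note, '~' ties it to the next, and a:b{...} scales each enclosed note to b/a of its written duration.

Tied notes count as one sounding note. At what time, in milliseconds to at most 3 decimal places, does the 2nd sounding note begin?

1. 0.0ms @ 0 + 1192.053ms (3)
2. 1192.053ms @ 3 + 1192.053ms (3)

note 2 onset = 3b = 1192.053ms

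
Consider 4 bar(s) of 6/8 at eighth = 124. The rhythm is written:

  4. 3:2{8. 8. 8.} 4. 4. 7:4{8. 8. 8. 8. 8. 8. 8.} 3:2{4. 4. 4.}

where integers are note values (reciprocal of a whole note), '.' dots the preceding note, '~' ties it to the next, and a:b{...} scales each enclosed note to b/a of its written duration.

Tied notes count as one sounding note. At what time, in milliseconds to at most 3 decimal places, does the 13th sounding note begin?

note 13 onset = 120/7b = 8294.931ms

1. 0.0ms @ 0 + 1451.613ms (3)
2. 1451.613ms @ 3 + 483.871ms (1)
3. 1935.484ms @ 4 + 483.871ms (1)
4. 2419.355ms @ 5 + 483.871ms (1)
5. 2903.226ms @ 6 + 1451.613ms (3)
6. 4354.839ms @ 9 + 1451.613ms (3)
7. 5806.452ms @ 12 + 414.747ms (6/7)
8. 6221.198ms @ 90/7 + 414.747ms (6/7)
9. 6635.945ms @ 96/7 + 414.747ms (6/7)
10. 7050.691ms @ 102/7 + 414.747ms (6/7)
11. 7465.438ms @ 108/7 + 414.747ms (6/7)
12. 7880.184ms @ 114/7 + 414.747ms (6/7)
13. 8294.931ms @ 120/7 + 414.747ms (6/7)
14. 8709.677ms @ 18 + 967.742ms (2)
15. 9677.419ms @ 20 + 967.742ms (2)
16. 10645.161ms @ 22 + 967.742ms (2)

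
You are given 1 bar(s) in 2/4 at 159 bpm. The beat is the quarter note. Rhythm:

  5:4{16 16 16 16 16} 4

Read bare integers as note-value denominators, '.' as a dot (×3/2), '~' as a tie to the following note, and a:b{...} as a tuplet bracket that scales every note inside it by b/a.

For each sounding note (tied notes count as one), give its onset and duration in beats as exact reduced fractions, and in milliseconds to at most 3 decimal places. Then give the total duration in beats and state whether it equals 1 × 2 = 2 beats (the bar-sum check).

1) 0.0ms=0b +75.472ms=1/5b
2) 75.472ms=1/5b +75.472ms=1/5b
3) 150.943ms=2/5b +75.472ms=1/5b
4) 226.415ms=3/5b +75.472ms=1/5b
5) 301.887ms=4/5b +75.472ms=1/5b
6) 377.358ms=1b +377.358ms=1b
Σ=2b of 2 (159bpm 2/4) — PASS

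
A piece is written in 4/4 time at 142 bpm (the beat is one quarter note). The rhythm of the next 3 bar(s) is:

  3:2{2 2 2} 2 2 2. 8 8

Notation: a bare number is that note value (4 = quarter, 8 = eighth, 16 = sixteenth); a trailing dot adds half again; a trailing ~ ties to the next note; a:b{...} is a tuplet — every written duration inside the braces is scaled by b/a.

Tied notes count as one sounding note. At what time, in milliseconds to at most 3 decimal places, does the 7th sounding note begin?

1. 0.0ms @ 0 + 563.38ms (4/3)
2. 563.38ms @ 4/3 + 563.38ms (4/3)
3. 1126.761ms @ 8/3 + 563.38ms (4/3)
4. 1690.141ms @ 4 + 845.07ms (2)
5. 2535.211ms @ 6 + 845.07ms (2)
6. 3380.282ms @ 8 + 1267.606ms (3)
7. 4647.887ms @ 11 + 211.268ms (1/2)
8. 4859.155ms @ 23/2 + 211.268ms (1/2)

note 7 onset = 11b = 4647.887ms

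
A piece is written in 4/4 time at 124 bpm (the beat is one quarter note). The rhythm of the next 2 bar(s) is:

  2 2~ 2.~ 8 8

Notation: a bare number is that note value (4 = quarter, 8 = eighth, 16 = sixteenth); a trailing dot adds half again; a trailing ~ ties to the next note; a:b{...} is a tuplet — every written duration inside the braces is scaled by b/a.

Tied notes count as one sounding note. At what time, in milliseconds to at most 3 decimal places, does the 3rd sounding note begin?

1. 0.0ms @ 0 + 967.742ms (2)
2. 967.742ms @ 2 + 2661.29ms (11/2)
3. 3629.032ms @ 15/2 + 241.935ms (1/2)

note 3 onset = 15/2b = 3629.032ms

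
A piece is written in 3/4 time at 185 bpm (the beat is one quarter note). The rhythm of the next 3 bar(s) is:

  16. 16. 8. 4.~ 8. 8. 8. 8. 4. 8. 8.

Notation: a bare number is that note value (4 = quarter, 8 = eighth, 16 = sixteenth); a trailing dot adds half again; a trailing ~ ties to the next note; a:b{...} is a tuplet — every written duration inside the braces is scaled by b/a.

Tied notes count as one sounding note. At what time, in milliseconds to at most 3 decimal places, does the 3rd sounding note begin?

1. 0.0ms @ 0 + 121.622ms (3/8)
2. 121.622ms @ 3/8 + 121.622ms (3/8)
3. 243.243ms @ 3/4 + 243.243ms (3/4)
4. 486.486ms @ 3/2 + 729.73ms (9/4)
5. 1216.216ms @ 15/4 + 243.243ms (3/4)
6. 1459.459ms @ 9/2 + 243.243ms (3/4)
7. 1702.703ms @ 21/4 + 243.243ms (3/4)
8. 1945.946ms @ 6 + 486.486ms (3/2)
9. 2432.432ms @ 15/2 + 243.243ms (3/4)
10. 2675.676ms @ 33/4 + 243.243ms (3/4)

note 3 onset = 3/4b = 243.243ms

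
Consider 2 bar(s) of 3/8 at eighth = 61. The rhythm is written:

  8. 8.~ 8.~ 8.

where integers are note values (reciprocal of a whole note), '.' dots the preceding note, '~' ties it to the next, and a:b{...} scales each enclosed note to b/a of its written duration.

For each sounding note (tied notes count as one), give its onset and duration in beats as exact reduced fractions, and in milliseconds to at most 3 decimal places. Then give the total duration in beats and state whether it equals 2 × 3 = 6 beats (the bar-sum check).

1) 0.0ms=0b +1475.41ms=3/2b
2) 1475.41ms=3/2b +4426.23ms=9/2b
Σ=6b of 6 (61bpm 3/8) — PASS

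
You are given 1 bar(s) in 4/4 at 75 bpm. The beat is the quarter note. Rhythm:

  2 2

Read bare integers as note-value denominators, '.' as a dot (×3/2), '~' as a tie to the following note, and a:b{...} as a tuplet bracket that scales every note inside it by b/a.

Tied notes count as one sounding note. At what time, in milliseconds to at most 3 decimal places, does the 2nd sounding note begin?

note 2 onset = 2b = 1600.0ms

1. 0.0ms @ 0 + 1600.0ms (2)
2. 1600.0ms @ 2 + 1600.0ms (2)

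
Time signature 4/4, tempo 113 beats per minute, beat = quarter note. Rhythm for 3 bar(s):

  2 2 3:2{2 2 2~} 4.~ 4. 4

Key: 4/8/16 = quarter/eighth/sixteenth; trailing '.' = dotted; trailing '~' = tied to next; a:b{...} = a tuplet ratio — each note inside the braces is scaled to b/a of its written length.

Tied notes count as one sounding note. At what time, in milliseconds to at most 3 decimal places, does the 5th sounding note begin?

1. 0.0ms @ 0 + 1061.947ms (2)
2. 1061.947ms @ 2 + 1061.947ms (2)
3. 2123.894ms @ 4 + 707.965ms (4/3)
4. 2831.858ms @ 16/3 + 707.965ms (4/3)
5. 3539.823ms @ 20/3 + 2300.885ms (13/3)
6. 5840.708ms @ 11 + 530.973ms (1)

note 5 onset = 20/3b = 3539.823ms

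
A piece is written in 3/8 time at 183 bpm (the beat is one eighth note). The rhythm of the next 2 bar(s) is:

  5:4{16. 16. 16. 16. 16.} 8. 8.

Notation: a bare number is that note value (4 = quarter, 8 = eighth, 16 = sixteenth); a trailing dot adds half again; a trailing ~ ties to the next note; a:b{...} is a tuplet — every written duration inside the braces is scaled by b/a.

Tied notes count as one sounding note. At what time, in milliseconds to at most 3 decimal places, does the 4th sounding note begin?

1. 0.0ms @ 0 + 196.721ms (3/5)
2. 196.721ms @ 3/5 + 196.721ms (3/5)
3. 393.443ms @ 6/5 + 196.721ms (3/5)
4. 590.164ms @ 9/5 + 196.721ms (3/5)
5. 786.885ms @ 12/5 + 196.721ms (3/5)
6. 983.607ms @ 3 + 491.803ms (3/2)
7. 1475.41ms @ 9/2 + 491.803ms (3/2)

note 4 onset = 9/5b = 590.164ms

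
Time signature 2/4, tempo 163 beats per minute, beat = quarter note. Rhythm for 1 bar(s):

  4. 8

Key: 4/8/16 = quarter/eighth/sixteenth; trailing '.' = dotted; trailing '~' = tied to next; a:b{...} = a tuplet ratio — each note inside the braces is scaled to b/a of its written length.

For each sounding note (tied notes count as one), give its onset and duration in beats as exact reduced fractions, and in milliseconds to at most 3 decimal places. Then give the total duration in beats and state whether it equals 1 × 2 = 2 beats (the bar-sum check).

1) 0.0ms=0b +552.147ms=3/2b
2) 552.147ms=3/2b +184.049ms=1/2b
Σ=2b of 2 (163bpm 2/4) — PASS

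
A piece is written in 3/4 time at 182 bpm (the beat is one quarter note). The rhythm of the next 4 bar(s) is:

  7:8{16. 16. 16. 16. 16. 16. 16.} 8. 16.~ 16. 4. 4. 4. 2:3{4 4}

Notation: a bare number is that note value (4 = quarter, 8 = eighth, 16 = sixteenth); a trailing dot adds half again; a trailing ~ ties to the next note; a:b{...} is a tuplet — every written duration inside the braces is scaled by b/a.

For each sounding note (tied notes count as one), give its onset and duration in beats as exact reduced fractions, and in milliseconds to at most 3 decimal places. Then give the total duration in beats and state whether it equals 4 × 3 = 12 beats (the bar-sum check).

1) 0.0ms=0b +141.287ms=3/7b
2) 141.287ms=3/7b +141.287ms=3/7b
3) 282.575ms=6/7b +141.287ms=3/7b
4) 423.862ms=9/7b +141.287ms=3/7b
5) 565.149ms=12/7b +141.287ms=3/7b
6) 706.436ms=15/7b +141.287ms=3/7b
7) 847.724ms=18/7b +141.287ms=3/7b
8) 989.011ms=3b +247.253ms=3/4b
9) 1236.264ms=15/4b +247.253ms=3/4b
10) 1483.516ms=9/2b +494.505ms=3/2b
11) 1978.022ms=6b +494.505ms=3/2b
12) 2472.527ms=15/2b +494.505ms=3/2b
13) 2967.033ms=9b +494.505ms=3/2b
14) 3461.538ms=21/2b +494.505ms=3/2b
Σ=12b of 12 (182bpm 3/4) — PASS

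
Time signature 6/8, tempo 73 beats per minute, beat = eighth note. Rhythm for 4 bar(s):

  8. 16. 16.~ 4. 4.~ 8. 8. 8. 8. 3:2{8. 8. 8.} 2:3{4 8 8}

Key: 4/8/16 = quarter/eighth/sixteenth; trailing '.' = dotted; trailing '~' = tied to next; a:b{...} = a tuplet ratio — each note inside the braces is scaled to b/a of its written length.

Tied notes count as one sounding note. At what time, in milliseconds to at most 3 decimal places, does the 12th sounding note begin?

1. 0.0ms @ 0 + 1232.877ms (3/2)
2. 1232.877ms @ 3/2 + 616.438ms (3/4)
3. 1849.315ms @ 9/4 + 3082.192ms (15/4)
4. 4931.507ms @ 6 + 3698.63ms (9/2)
5. 8630.137ms @ 21/2 + 1232.877ms (3/2)
6. 9863.014ms @ 12 + 1232.877ms (3/2)
7. 11095.89ms @ 27/2 + 1232.877ms (3/2)
8. 12328.767ms @ 15 + 821.918ms (1)
9. 13150.685ms @ 16 + 821.918ms (1)
10. 13972.603ms @ 17 + 821.918ms (1)
11. 14794.521ms @ 18 + 2465.753ms (3)
12. 17260.274ms @ 21 + 1232.877ms (3/2)
13. 18493.151ms @ 45/2 + 1232.877ms (3/2)

note 12 onset = 21b = 17260.274ms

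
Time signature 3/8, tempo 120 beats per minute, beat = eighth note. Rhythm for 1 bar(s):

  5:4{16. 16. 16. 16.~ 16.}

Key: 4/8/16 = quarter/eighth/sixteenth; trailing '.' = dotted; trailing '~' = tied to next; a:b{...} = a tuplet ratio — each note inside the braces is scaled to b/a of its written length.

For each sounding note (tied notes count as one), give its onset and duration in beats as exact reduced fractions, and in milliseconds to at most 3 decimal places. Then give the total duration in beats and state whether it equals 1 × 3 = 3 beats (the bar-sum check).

1) 0.0ms=0b +300.0ms=3/5b
2) 300.0ms=3/5b +300.0ms=3/5b
3) 600.0ms=6/5b +300.0ms=3/5b
4) 900.0ms=9/5b +600.0ms=6/5b
Σ=3b of 3 (120bpm 3/8) — PASS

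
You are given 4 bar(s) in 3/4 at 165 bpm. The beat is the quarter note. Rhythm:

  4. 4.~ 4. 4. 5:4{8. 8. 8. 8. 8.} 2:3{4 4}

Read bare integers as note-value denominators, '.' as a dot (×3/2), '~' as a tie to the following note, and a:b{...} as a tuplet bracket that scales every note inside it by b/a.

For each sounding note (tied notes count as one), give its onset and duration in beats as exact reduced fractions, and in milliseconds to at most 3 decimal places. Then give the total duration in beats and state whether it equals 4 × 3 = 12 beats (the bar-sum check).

1) 0.0ms=0b +545.455ms=3/2b
2) 545.455ms=3/2b +1090.909ms=3b
3) 1636.364ms=9/2b +545.455ms=3/2b
4) 2181.818ms=6b +218.182ms=3/5b
5) 2400.0ms=33/5b +218.182ms=3/5b
6) 2618.182ms=36/5b +218.182ms=3/5b
7) 2836.364ms=39/5b +218.182ms=3/5b
8) 3054.545ms=42/5b +218.182ms=3/5b
9) 3272.727ms=9b +545.455ms=3/2b
10) 3818.182ms=21/2b +545.455ms=3/2b
Σ=12b of 12 (165bpm 3/4) — PASS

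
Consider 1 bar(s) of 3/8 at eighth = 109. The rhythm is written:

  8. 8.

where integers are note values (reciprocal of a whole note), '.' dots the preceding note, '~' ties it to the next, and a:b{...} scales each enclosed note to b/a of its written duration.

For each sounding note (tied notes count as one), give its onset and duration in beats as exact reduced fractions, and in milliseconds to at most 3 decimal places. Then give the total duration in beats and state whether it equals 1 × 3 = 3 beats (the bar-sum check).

1) 0.0ms=0b +825.688ms=3/2b
2) 825.688ms=3/2b +825.688ms=3/2b
Σ=3b of 3 (109bpm 3/8) — PASS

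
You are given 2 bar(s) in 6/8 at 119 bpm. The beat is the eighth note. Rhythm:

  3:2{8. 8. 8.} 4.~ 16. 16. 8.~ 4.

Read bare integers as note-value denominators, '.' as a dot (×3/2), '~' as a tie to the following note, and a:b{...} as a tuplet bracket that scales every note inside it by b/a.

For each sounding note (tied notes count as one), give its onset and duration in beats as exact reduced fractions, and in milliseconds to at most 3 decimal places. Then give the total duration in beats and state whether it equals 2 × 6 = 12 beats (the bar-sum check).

1) 0.0ms=0b +504.202ms=1b
2) 504.202ms=1b +504.202ms=1b
3) 1008.403ms=2b +504.202ms=1b
4) 1512.605ms=3b +1890.756ms=15/4b
5) 3403.361ms=27/4b +378.151ms=3/4b
6) 3781.513ms=15/2b +2268.908ms=9/2b
Σ=12b of 12 (119bpm 6/8) — PASS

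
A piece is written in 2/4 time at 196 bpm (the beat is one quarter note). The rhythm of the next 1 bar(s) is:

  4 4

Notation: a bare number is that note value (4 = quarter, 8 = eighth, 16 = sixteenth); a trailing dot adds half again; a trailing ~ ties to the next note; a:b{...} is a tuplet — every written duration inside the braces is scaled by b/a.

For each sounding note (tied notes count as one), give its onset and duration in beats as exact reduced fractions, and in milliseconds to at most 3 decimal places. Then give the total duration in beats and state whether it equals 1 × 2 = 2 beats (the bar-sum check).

1) 0.0ms=0b +306.122ms=1b
2) 306.122ms=1b +306.122ms=1b
Σ=2b of 2 (196bpm 2/4) — PASS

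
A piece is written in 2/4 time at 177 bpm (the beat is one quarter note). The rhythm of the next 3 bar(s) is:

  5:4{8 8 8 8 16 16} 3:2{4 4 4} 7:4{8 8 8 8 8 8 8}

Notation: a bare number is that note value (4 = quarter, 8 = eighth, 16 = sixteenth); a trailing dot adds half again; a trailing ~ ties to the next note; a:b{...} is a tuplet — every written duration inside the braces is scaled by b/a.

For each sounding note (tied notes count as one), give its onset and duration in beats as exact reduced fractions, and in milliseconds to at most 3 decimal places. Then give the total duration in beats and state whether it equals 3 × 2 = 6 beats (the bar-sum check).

1) 0.0ms=0b +135.593ms=2/5b
2) 135.593ms=2/5b +135.593ms=2/5b
3) 271.186ms=4/5b +135.593ms=2/5b
4) 406.78ms=6/5b +135.593ms=2/5b
5) 542.373ms=8/5b +67.797ms=1/5b
6) 610.169ms=9/5b +67.797ms=1/5b
7) 677.966ms=2b +225.989ms=2/3b
8) 903.955ms=8/3b +225.989ms=2/3b
9) 1129.944ms=10/3b +225.989ms=2/3b
10) 1355.932ms=4b +96.852ms=2/7b
11) 1452.785ms=30/7b +96.852ms=2/7b
12) 1549.637ms=32/7b +96.852ms=2/7b
13) 1646.489ms=34/7b +96.852ms=2/7b
14) 1743.341ms=36/7b +96.852ms=2/7b
15) 1840.194ms=38/7b +96.852ms=2/7b
16) 1937.046ms=40/7b +96.852ms=2/7b
Σ=6b of 6 (177bpm 2/4) — PASS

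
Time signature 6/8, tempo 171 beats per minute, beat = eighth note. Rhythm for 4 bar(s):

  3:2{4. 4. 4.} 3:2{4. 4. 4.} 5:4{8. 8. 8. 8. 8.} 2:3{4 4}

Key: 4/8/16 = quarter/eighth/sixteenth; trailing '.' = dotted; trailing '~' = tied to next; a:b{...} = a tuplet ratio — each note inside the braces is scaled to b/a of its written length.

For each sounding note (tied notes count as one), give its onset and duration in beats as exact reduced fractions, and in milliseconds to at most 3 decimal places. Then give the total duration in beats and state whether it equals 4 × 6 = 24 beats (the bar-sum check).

1) 0.0ms=0b +701.754ms=2b
2) 701.754ms=2b +701.754ms=2b
3) 1403.509ms=4b +701.754ms=2b
4) 2105.263ms=6b +701.754ms=2b
5) 2807.018ms=8b +701.754ms=2b
6) 3508.772ms=10b +701.754ms=2b
7) 4210.526ms=12b +421.053ms=6/5b
8) 4631.579ms=66/5b +421.053ms=6/5b
9) 5052.632ms=72/5b +421.053ms=6/5b
10) 5473.684ms=78/5b +421.053ms=6/5b
11) 5894.737ms=84/5b +421.053ms=6/5b
12) 6315.789ms=18b +1052.632ms=3b
13) 7368.421ms=21b +1052.632ms=3b
Σ=24b of 24 (171bpm 6/8) — PASS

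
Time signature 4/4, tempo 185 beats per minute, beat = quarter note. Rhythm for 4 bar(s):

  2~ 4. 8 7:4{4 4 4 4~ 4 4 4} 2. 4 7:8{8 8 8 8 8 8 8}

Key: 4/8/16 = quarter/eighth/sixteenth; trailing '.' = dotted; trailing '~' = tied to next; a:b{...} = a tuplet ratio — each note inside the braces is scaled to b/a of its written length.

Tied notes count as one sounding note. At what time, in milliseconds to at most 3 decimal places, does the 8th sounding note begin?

note 8 onset = 52/7b = 2409.266ms

1. 0.0ms @ 0 + 1135.135ms (7/2)
2. 1135.135ms @ 7/2 + 162.162ms (1/2)
3. 1297.297ms @ 4 + 185.328ms (4/7)
4. 1482.625ms @ 32/7 + 185.328ms (4/7)
5. 1667.954ms @ 36/7 + 185.328ms (4/7)
6. 1853.282ms @ 40/7 + 370.656ms (8/7)
7. 2223.938ms @ 48/7 + 185.328ms (4/7)
8. 2409.266ms @ 52/7 + 185.328ms (4/7)
9. 2594.595ms @ 8 + 972.973ms (3)
10. 3567.568ms @ 11 + 324.324ms (1)
11. 3891.892ms @ 12 + 185.328ms (4/7)
12. 4077.22ms @ 88/7 + 185.328ms (4/7)
13. 4262.548ms @ 92/7 + 185.328ms (4/7)
14. 4447.876ms @ 96/7 + 185.328ms (4/7)
15. 4633.205ms @ 100/7 + 185.328ms (4/7)
16. 4818.533ms @ 104/7 + 185.328ms (4/7)
17. 5003.861ms @ 108/7 + 185.328ms (4/7)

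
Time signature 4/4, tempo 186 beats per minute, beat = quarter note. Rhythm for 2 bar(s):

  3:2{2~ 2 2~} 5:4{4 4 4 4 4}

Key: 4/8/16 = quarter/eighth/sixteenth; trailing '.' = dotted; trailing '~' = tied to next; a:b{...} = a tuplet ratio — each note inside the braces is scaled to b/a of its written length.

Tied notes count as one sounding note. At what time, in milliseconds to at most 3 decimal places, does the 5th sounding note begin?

note 5 onset = 32/5b = 2064.516ms

1. 0.0ms @ 0 + 860.215ms (8/3)
2. 860.215ms @ 8/3 + 688.172ms (32/15)
3. 1548.387ms @ 24/5 + 258.065ms (4/5)
4. 1806.452ms @ 28/5 + 258.065ms (4/5)
5. 2064.516ms @ 32/5 + 258.065ms (4/5)
6. 2322.581ms @ 36/5 + 258.065ms (4/5)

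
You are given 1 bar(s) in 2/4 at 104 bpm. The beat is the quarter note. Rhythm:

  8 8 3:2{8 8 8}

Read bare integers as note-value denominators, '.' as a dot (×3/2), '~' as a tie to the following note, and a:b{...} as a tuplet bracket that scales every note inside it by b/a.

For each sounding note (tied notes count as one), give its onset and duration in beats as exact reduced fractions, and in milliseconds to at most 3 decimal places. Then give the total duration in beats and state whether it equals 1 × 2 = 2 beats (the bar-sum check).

1) 0.0ms=0b +288.462ms=1/2b
2) 288.462ms=1/2b +288.462ms=1/2b
3) 576.923ms=1b +192.308ms=1/3b
4) 769.231ms=4/3b +192.308ms=1/3b
5) 961.538ms=5/3b +192.308ms=1/3b
Σ=2b of 2 (104bpm 2/4) — PASS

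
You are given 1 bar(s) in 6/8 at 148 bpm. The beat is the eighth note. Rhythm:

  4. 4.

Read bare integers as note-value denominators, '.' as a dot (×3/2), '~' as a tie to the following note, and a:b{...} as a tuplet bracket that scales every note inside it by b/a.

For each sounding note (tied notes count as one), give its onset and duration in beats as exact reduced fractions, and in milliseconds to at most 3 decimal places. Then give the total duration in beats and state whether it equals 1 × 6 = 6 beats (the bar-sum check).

1) 0.0ms=0b +1216.216ms=3b
2) 1216.216ms=3b +1216.216ms=3b
Σ=6b of 6 (148bpm 6/8) — PASS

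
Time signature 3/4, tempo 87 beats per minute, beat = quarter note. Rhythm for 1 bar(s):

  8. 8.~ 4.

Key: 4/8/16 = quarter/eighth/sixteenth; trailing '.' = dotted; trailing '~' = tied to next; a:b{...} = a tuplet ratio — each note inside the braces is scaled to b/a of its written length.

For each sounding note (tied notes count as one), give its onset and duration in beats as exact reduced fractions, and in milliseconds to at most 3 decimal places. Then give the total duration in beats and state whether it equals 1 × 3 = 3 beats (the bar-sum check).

1) 0.0ms=0b +517.241ms=3/4b
2) 517.241ms=3/4b +1551.724ms=9/4b
Σ=3b of 3 (87bpm 3/4) — PASS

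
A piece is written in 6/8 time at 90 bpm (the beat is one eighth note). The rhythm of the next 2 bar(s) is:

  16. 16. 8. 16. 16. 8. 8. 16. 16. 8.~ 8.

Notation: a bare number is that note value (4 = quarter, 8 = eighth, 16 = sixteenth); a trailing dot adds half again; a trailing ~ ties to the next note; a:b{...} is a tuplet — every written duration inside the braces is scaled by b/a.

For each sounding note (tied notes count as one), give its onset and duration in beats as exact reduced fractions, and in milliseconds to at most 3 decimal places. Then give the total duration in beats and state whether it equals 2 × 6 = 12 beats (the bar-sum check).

1) 0.0ms=0b +500.0ms=3/4b
2) 500.0ms=3/4b +500.0ms=3/4b
3) 1000.0ms=3/2b +1000.0ms=3/2b
4) 2000.0ms=3b +500.0ms=3/4b
5) 2500.0ms=15/4b +500.0ms=3/4b
6) 3000.0ms=9/2b +1000.0ms=3/2b
7) 4000.0ms=6b +1000.0ms=3/2b
8) 5000.0ms=15/2b +500.0ms=3/4b
9) 5500.0ms=33/4b +500.0ms=3/4b
10) 6000.0ms=9b +2000.0ms=3b
Σ=12b of 12 (90bpm 6/8) — PASS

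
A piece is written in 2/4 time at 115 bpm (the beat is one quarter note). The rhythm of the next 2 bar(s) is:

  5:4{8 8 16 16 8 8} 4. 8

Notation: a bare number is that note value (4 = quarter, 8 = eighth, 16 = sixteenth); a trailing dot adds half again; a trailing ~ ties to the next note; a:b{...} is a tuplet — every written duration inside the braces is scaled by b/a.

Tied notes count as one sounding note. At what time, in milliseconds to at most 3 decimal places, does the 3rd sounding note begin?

1. 0.0ms @ 0 + 208.696ms (2/5)
2. 208.696ms @ 2/5 + 208.696ms (2/5)
3. 417.391ms @ 4/5 + 104.348ms (1/5)
4. 521.739ms @ 1 + 104.348ms (1/5)
5. 626.087ms @ 6/5 + 208.696ms (2/5)
6. 834.783ms @ 8/5 + 208.696ms (2/5)
7. 1043.478ms @ 2 + 782.609ms (3/2)
8. 1826.087ms @ 7/2 + 260.87ms (1/2)

note 3 onset = 4/5b = 417.391ms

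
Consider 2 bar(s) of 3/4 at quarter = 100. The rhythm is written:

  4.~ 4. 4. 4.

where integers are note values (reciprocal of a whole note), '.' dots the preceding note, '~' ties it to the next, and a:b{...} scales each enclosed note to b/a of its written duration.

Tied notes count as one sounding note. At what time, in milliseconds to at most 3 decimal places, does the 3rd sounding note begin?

note 3 onset = 9/2b = 2700.0ms

1. 0.0ms @ 0 + 1800.0ms (3)
2. 1800.0ms @ 3 + 900.0ms (3/2)
3. 2700.0ms @ 9/2 + 900.0ms (3/2)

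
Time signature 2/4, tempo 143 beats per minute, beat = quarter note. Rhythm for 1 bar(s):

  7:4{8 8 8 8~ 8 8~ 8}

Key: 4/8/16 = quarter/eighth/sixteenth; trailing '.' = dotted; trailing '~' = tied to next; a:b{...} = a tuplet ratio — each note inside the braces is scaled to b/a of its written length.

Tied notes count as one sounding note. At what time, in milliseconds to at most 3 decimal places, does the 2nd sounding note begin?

note 2 onset = 2/7b = 119.88ms

1. 0.0ms @ 0 + 119.88ms (2/7)
2. 119.88ms @ 2/7 + 119.88ms (2/7)
3. 239.76ms @ 4/7 + 119.88ms (2/7)
4. 359.64ms @ 6/7 + 239.76ms (4/7)
5. 599.401ms @ 10/7 + 239.76ms (4/7)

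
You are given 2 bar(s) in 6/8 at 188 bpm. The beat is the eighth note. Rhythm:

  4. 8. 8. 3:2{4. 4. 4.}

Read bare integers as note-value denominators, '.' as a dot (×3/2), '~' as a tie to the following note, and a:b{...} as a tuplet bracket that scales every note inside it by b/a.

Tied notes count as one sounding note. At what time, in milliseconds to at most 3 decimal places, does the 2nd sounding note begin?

1. 0.0ms @ 0 + 957.447ms (3)
2. 957.447ms @ 3 + 478.723ms (3/2)
3. 1436.17ms @ 9/2 + 478.723ms (3/2)
4. 1914.894ms @ 6 + 638.298ms (2)
5. 2553.191ms @ 8 + 638.298ms (2)
6. 3191.489ms @ 10 + 638.298ms (2)

note 2 onset = 3b = 957.447ms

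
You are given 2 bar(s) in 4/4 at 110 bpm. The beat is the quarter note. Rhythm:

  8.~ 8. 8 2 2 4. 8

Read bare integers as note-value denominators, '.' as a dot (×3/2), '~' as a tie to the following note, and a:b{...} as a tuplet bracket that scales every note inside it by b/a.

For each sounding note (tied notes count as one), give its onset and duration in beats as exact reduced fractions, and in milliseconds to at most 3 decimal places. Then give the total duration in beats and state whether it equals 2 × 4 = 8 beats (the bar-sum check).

1) 0.0ms=0b +818.182ms=3/2b
2) 818.182ms=3/2b +272.727ms=1/2b
3) 1090.909ms=2b +1090.909ms=2b
4) 2181.818ms=4b +1090.909ms=2b
5) 3272.727ms=6b +818.182ms=3/2b
6) 4090.909ms=15/2b +272.727ms=1/2b
Σ=8b of 8 (110bpm 4/4) — PASS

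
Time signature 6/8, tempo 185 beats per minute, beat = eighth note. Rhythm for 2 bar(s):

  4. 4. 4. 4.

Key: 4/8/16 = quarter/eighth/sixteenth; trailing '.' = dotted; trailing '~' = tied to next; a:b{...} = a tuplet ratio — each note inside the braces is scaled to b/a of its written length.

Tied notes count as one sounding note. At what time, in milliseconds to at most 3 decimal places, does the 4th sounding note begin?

1. 0.0ms @ 0 + 972.973ms (3)
2. 972.973ms @ 3 + 972.973ms (3)
3. 1945.946ms @ 6 + 972.973ms (3)
4. 2918.919ms @ 9 + 972.973ms (3)

note 4 onset = 9b = 2918.919ms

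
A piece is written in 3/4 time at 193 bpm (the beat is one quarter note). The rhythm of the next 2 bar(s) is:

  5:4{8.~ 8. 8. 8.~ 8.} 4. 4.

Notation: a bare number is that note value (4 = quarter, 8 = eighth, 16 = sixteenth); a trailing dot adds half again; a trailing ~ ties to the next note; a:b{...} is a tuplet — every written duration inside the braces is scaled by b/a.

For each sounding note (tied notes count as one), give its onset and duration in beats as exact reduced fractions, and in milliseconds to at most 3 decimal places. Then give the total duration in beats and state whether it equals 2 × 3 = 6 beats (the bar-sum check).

1) 0.0ms=0b +373.057ms=6/5b
2) 373.057ms=6/5b +186.528ms=3/5b
3) 559.585ms=9/5b +373.057ms=6/5b
4) 932.642ms=3b +466.321ms=3/2b
5) 1398.964ms=9/2b +466.321ms=3/2b
Σ=6b of 6 (193bpm 3/4) — PASS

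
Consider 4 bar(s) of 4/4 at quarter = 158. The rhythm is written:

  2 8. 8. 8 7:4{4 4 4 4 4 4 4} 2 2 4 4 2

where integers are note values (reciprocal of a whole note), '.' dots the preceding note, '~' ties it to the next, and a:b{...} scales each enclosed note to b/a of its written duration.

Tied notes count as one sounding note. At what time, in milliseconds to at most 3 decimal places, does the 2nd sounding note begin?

note 2 onset = 2b = 759.494ms

1. 0.0ms @ 0 + 759.494ms (2)
2. 759.494ms @ 2 + 284.81ms (3/4)
3. 1044.304ms @ 11/4 + 284.81ms (3/4)
4. 1329.114ms @ 7/2 + 189.873ms (1/2)
5. 1518.987ms @ 4 + 216.998ms (4/7)
6. 1735.986ms @ 32/7 + 216.998ms (4/7)
7. 1952.984ms @ 36/7 + 216.998ms (4/7)
8. 2169.982ms @ 40/7 + 216.998ms (4/7)
9. 2386.98ms @ 44/7 + 216.998ms (4/7)
10. 2603.978ms @ 48/7 + 216.998ms (4/7)
11. 2820.976ms @ 52/7 + 216.998ms (4/7)
12. 3037.975ms @ 8 + 759.494ms (2)
13. 3797.468ms @ 10 + 759.494ms (2)
14. 4556.962ms @ 12 + 379.747ms (1)
15. 4936.709ms @ 13 + 379.747ms (1)
16. 5316.456ms @ 14 + 759.494ms (2)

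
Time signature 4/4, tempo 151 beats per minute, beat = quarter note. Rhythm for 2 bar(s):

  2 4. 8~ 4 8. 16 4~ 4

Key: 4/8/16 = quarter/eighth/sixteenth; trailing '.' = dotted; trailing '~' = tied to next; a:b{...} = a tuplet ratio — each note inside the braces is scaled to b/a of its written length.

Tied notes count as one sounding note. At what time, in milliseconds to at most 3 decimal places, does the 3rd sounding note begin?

note 3 onset = 7/2b = 1390.728ms

1. 0.0ms @ 0 + 794.702ms (2)
2. 794.702ms @ 2 + 596.026ms (3/2)
3. 1390.728ms @ 7/2 + 596.026ms (3/2)
4. 1986.755ms @ 5 + 298.013ms (3/4)
5. 2284.768ms @ 23/4 + 99.338ms (1/4)
6. 2384.106ms @ 6 + 794.702ms (2)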